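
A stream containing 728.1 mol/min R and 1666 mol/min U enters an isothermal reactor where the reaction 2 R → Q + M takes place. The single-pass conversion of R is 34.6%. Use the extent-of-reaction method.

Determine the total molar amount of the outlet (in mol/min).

2390 mol/min

R reacted = 0.346 × 728.1 = 251.9 mol/min; ν_R = −2, so ξ = 251.9/2 = 126 mol/min.
Outlet amounts (n = n₀ + ν ξ):
  R: 728.1 − 2(126) = 476.2
  Q: 0 + 1(126) = 126
  M: 0 + 1(126) = 126
  U: 1666 (inert)
Total out = 476.2 + 126 + 126 + 1666 = 2394 mol/min.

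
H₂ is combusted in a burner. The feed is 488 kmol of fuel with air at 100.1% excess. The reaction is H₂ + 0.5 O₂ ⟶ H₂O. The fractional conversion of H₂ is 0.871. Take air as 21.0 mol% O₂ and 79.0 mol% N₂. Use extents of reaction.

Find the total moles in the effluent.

2600 kmol

Stoichiometric O₂ = 0.5 × 488 = 244 kmol; O₂ fed = 244 × 2.001 = 488.2 kmol.
N₂ fed = 488.2 × 79/21 = 1837 kmol.
Fuel reacted = 0.871 × 488 → ξ = 425 kmol.
Outlet (n = n₀ + ν ξ):
  H₂: 488 − 1(425) = 62.95
  O₂: 488.2 − 0.5(425) = 275.7
  N₂: 1837 (inert)
  H₂O: 0 + 1(425) = 425
Total out = 62.95 + 275.7 + 1837 + 425 = 2600 kmol.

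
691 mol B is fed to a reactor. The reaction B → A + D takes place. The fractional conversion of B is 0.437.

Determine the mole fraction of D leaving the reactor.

B reacted = 0.437 × 691 = 302 mol; ν_B = −1, so ξ = 302/1 = 302 mol.
Outlet amounts (n = n₀ + ν ξ):
  B: 691 − 1(302) = 389
  A: 0 + 1(302) = 302
  D: 0 + 1(302) = 302
Total out = 993 mol; y_D = 302 / 993 = 0.3041.

0.304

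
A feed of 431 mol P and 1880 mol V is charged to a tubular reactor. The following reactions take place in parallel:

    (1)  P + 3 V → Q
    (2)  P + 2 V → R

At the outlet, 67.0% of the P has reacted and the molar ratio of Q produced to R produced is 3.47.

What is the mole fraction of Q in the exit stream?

Conversion of P: P consumed = 0.67 × 431 = 288.8 mol = 1ξ₁ + 1ξ₂.
Selectivity: 1ξ₁ / (1ξ₂) = 3.47 → ξ₁ = 3.47 ξ₂.
Substitute: (1·3.47 + 1) ξ₂ = 288.8 → ξ₂ = 64.6 mol, ξ₁ = 224.2 mol.
Outlet amounts (n = n₀ + Σ ν·ξ):
  P: 431 − 1(224.2) − 1(64.6) = 142.2
  V: 1880 − 3(224.2) − 2(64.6) = 1078
  Q: 0 + 1(224.2) = 224.2
  R: 0 + 1(64.6) = 64.6
Total out = 1509 mol; y_Q = 224.2 / 1509 = 0.1485.

0.149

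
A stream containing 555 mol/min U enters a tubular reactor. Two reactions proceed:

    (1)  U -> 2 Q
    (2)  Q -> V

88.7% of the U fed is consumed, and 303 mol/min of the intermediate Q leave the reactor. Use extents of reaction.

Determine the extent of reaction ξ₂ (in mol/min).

Conversion of U: U consumed = 1ξ₁ = 0.887 × 555 → ξ₁ = 492.3 mol/min.
Q balance: n_Q = 0 + 2ξ₁ − 1ξ₂ = 303 → ξ₂ = (2·492.3 − 303)/1 = 681.6 mol/min.
Outlet amounts (n = n₀ + Σ ν·ξ):
  U: 555 − 1(492.3) = 62.71
  Q: 0 + 2(492.3) − 1(681.6) = 303
  V: 0 + 1(681.6) = 681.6

ξ₂ = 682 mol/min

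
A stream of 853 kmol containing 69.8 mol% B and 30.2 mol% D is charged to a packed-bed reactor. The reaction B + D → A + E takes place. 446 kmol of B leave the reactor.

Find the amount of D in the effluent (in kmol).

For B: n = n₀ − 1ξ → 446 = 595.4 − 1ξ, giving ξ = 149.4 kmol.
Outlet amounts (n = n₀ + ν ξ):
  B: 595.4 − 1(149.4) = 446
  D: 257.6 − 1(149.4) = 108.2
  A: 0 + 1(149.4) = 149.4
  E: 0 + 1(149.4) = 149.4

108 kmol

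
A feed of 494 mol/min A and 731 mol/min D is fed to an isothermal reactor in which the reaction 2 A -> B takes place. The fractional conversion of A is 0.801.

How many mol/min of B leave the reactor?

A reacted = 0.801 × 494 = 395.7 mol/min; ν_A = −2, so ξ = 395.7/2 = 197.8 mol/min.
Outlet amounts (n = n₀ + ν ξ):
  A: 494 − 2(197.8) = 98.31
  B: 0 + 1(197.8) = 197.8
  D: 731 (inert)

198 mol/min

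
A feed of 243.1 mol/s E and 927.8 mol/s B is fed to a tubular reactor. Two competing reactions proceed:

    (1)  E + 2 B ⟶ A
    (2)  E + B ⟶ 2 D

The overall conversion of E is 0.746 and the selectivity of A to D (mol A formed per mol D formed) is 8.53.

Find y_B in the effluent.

0.694

Conversion of E: E consumed = 0.746 × 243.1 = 181.4 mol/s = 1ξ₁ + 1ξ₂.
Selectivity: 1ξ₁ / (2ξ₂) = 8.53 → ξ₁ = 17.06 ξ₂.
Substitute: (1·17.06 + 1) ξ₂ = 181.4 → ξ₂ = 10.04 mol/s, ξ₁ = 171.3 mol/s.
Outlet amounts (n = n₀ + Σ ν·ξ):
  E: 243.1 − 1(171.3) − 1(10.04) = 61.75
  B: 927.8 − 2(171.3) − 1(10.04) = 575.1
  A: 0 + 1(171.3) = 171.3
  D: 0 + 2(10.04) = 20.08
Total out = 828.3 mol/s; y_B = 575.1 / 828.3 = 0.6944.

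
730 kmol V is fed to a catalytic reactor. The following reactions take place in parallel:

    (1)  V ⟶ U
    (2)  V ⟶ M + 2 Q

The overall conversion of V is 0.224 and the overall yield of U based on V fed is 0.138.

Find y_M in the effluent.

Yield of U: 1ξ₁ / 730 = 0.138 → ξ₁ = 100.7 kmol.
Conversion of V: 1ξ₁ + 1ξ₂ = 0.224 × 730 = 163.5 → ξ₂ = 62.78 kmol.
Outlet amounts (n = n₀ + Σ ν·ξ):
  V: 730 − 1(100.7) − 1(62.78) = 566.5
  U: 0 + 1(100.7) = 100.7
  M: 0 + 1(62.78) = 62.78
  Q: 0 + 2(62.78) = 125.6
Total out = 855.6 kmol; y_M = 62.78 / 855.6 = 0.07338.

0.0734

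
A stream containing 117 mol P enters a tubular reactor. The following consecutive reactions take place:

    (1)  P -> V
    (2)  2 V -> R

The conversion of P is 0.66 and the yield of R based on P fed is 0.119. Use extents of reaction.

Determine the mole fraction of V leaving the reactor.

Conversion of P: P consumed = 1ξ₁ = 0.66 × 117 → ξ₁ = 77.22 mol.
Yield of R: 1ξ₂ / 117 = 0.119 → ξ₂ = 13.92 mol.
Outlet amounts (n = n₀ + Σ ν·ξ):
  P: 117 − 1(77.22) = 39.78
  V: 0 + 1(77.22) − 2(13.92) = 49.37
  R: 0 + 1(13.92) = 13.92
Total out = 103.1 mol; y_V = 49.37 / 103.1 = 0.479.

0.479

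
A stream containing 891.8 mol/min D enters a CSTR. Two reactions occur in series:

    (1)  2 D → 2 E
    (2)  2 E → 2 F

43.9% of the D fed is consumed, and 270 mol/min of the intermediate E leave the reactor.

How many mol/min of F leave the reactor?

122 mol/min

Conversion of D: D consumed = 2ξ₁ = 0.439 × 891.8 → ξ₁ = 195.8 mol/min.
E balance: n_E = 0 + 2ξ₁ − 2ξ₂ = 270 → ξ₂ = (2·195.8 − 270)/2 = 60.75 mol/min.
Outlet amounts (n = n₀ + Σ ν·ξ):
  D: 891.8 − 2(195.8) = 500.3
  E: 0 + 2(195.8) − 2(60.75) = 270
  F: 0 + 2(60.75) = 121.5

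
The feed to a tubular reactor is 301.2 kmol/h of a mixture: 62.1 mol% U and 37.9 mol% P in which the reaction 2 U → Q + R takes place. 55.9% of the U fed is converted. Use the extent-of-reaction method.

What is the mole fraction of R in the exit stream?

0.174

U reacted = 0.559 × 187 = 104.6 kmol/h; ν_U = −2, so ξ = 104.6/2 = 52.28 kmol/h.
Outlet amounts (n = n₀ + ν ξ):
  U: 187 − 2(52.28) = 82.49
  Q: 0 + 1(52.28) = 52.28
  R: 0 + 1(52.28) = 52.28
  P: 114.2 (inert)
Total out = 301.2 kmol/h; y_R = 52.28 / 301.2 = 0.1736.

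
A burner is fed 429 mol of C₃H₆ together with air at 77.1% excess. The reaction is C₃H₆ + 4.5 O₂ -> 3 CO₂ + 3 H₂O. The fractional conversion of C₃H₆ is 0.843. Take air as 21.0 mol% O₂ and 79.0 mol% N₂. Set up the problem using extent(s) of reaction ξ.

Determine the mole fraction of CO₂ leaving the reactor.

Stoichiometric O₂ = 4.5 × 429 = 1930 mol; O₂ fed = 1930 × 1.771 = 3419 mol.
N₂ fed = 3419 × 79/21 = 12860 mol.
Fuel reacted = 0.843 × 429 → ξ = 361.6 mol.
Outlet (n = n₀ + ν ξ):
  C₃H₆: 429 − 1(361.6) = 67.35
  O₂: 3419 − 4.5(361.6) = 1792
  N₂: 12860 (inert)
  CO₂: 0 + 3(361.6) = 1085
  H₂O: 0 + 3(361.6) = 1085
Total out = 16890 mol; y_CO₂ = 1085 / 16890 = 0.06423.

0.0642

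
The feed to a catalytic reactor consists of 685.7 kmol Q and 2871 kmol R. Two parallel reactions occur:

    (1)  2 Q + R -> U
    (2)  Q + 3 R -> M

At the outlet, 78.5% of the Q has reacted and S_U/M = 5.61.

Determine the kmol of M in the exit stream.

44 kmol

Conversion of Q: Q consumed = 0.785 × 685.7 = 538.3 kmol = 2ξ₁ + 1ξ₂.
Selectivity: 1ξ₁ / (1ξ₂) = 5.61 → ξ₁ = 5.61 ξ₂.
Substitute: (2·5.61 + 1) ξ₂ = 538.3 → ξ₂ = 44.05 kmol, ξ₁ = 247.1 kmol.
Outlet amounts (n = n₀ + Σ ν·ξ):
  Q: 685.7 − 2(247.1) − 1(44.05) = 147.4
  R: 2871 − 1(247.1) − 3(44.05) = 2492
  U: 0 + 1(247.1) = 247.1
  M: 0 + 1(44.05) = 44.05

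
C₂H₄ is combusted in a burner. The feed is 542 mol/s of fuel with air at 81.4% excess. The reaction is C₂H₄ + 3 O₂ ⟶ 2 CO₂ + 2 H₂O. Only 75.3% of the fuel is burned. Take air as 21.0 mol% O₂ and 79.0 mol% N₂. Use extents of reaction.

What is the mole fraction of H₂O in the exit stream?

0.056

Stoichiometric O₂ = 3 × 542 = 1626 mol/s; O₂ fed = 1626 × 1.814 = 2950 mol/s.
N₂ fed = 2950 × 79/21 = 11100 mol/s.
Fuel reacted = 0.753 × 542 → ξ = 408.1 mol/s.
Outlet (n = n₀ + ν ξ):
  C₂H₄: 542 − 1(408.1) = 133.9
  O₂: 2950 − 3(408.1) = 1725
  N₂: 11100 (inert)
  CO₂: 0 + 2(408.1) = 816.3
  H₂O: 0 + 2(408.1) = 816.3
Total out = 14590 mol/s; y_H₂O = 816.3 / 14590 = 0.05596.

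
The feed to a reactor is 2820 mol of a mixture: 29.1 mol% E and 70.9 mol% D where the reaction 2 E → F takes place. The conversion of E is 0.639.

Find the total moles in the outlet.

2560 mol

E reacted = 0.639 × 820.6 = 524.4 mol; ν_E = −2, so ξ = 524.4/2 = 262.2 mol.
Outlet amounts (n = n₀ + ν ξ):
  E: 820.6 − 2(262.2) = 296.2
  F: 0 + 1(262.2) = 262.2
  D: 1999 (inert)
Total out = 296.2 + 262.2 + 1999 = 2558 mol.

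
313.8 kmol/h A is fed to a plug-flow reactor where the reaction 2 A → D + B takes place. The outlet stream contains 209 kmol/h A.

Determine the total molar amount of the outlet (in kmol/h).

For A: n = n₀ − 2ξ → 209 = 313.8 − 2ξ, giving ξ = 52.4 kmol/h.
Outlet amounts (n = n₀ + ν ξ):
  A: 313.8 − 2(52.4) = 209
  D: 0 + 1(52.4) = 52.4
  B: 0 + 1(52.4) = 52.4
Total out = 209 + 52.4 + 52.4 = 313.8 kmol/h.

314 kmol/h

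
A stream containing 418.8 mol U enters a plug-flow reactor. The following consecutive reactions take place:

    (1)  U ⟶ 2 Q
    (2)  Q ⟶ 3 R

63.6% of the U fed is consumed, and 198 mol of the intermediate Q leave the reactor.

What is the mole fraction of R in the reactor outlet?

0.741

Conversion of U: U consumed = 1ξ₁ = 0.636 × 418.8 → ξ₁ = 266.4 mol.
Q balance: n_Q = 0 + 2ξ₁ − 1ξ₂ = 198 → ξ₂ = (2·266.4 − 198)/1 = 334.7 mol.
Outlet amounts (n = n₀ + Σ ν·ξ):
  U: 418.8 − 1(266.4) = 152.4
  Q: 0 + 2(266.4) − 1(334.7) = 198
  R: 0 + 3(334.7) = 1004
Total out = 1355 mol; y_R = 1004 / 1355 = 0.7413.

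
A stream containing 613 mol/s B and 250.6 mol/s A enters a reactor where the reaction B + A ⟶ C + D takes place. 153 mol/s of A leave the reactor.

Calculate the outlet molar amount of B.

For A: n = n₀ − 1ξ → 153 = 250.6 − 1ξ, giving ξ = 97.6 mol/s.
Outlet amounts (n = n₀ + ν ξ):
  B: 613 − 1(97.6) = 515.4
  A: 250.6 − 1(97.6) = 153
  C: 0 + 1(97.6) = 97.6
  D: 0 + 1(97.6) = 97.6

515 mol/s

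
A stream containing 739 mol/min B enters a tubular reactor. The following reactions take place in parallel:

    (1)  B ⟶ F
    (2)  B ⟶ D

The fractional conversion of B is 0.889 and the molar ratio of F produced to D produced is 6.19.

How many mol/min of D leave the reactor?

91.4 mol/min

Conversion of B: B consumed = 0.889 × 739 = 657 mol/min = 1ξ₁ + 1ξ₂.
Selectivity: 1ξ₁ / (1ξ₂) = 6.19 → ξ₁ = 6.19 ξ₂.
Substitute: (1·6.19 + 1) ξ₂ = 657 → ξ₂ = 91.37 mol/min, ξ₁ = 565.6 mol/min.
Outlet amounts (n = n₀ + Σ ν·ξ):
  B: 739 − 1(565.6) − 1(91.37) = 82.03
  F: 0 + 1(565.6) = 565.6
  D: 0 + 1(91.37) = 91.37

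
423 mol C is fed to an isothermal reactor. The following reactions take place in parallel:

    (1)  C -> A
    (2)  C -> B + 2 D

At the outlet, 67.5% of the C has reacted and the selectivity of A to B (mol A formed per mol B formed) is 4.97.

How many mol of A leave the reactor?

Conversion of C: C consumed = 0.675 × 423 = 285.5 mol = 1ξ₁ + 1ξ₂.
Selectivity: 1ξ₁ / (1ξ₂) = 4.97 → ξ₁ = 4.97 ξ₂.
Substitute: (1·4.97 + 1) ξ₂ = 285.5 → ξ₂ = 47.83 mol, ξ₁ = 237.7 mol.
Outlet amounts (n = n₀ + Σ ν·ξ):
  C: 423 − 1(237.7) − 1(47.83) = 137.5
  A: 0 + 1(237.7) = 237.7
  B: 0 + 1(47.83) = 47.83
  D: 0 + 2(47.83) = 95.65

238 mol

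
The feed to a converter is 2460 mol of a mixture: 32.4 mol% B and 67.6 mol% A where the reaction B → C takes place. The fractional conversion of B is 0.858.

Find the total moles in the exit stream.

2460 mol

B reacted = 0.858 × 797 = 683.9 mol; ν_B = −1, so ξ = 683.9/1 = 683.9 mol.
Outlet amounts (n = n₀ + ν ξ):
  B: 797 − 1(683.9) = 113.2
  C: 0 + 1(683.9) = 683.9
  A: 1663 (inert)
Total out = 113.2 + 683.9 + 1663 = 2460 mol.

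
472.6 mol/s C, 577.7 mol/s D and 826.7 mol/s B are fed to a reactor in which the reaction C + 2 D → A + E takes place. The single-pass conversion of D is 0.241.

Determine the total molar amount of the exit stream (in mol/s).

D reacted = 0.241 × 577.7 = 139.2 mol/s; ν_D = −2, so ξ = 139.2/2 = 69.61 mol/s.
Outlet amounts (n = n₀ + ν ξ):
  C: 472.6 − 1(69.61) = 403
  D: 577.7 − 2(69.61) = 438.5
  A: 0 + 1(69.61) = 69.61
  E: 0 + 1(69.61) = 69.61
  B: 826.7 (inert)
Total out = 403 + 438.5 + 69.61 + 69.61 + 826.7 = 1807 mol/s.

1810 mol/s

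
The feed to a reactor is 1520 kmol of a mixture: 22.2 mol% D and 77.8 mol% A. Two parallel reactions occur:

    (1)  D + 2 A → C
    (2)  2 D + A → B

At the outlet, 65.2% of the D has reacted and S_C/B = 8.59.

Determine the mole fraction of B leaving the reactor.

Conversion of D: D consumed = 0.652 × 337.4 = 220 kmol = 1ξ₁ + 2ξ₂.
Selectivity: 1ξ₁ / (1ξ₂) = 8.59 → ξ₁ = 8.59 ξ₂.
Substitute: (1·8.59 + 2) ξ₂ = 220 → ξ₂ = 20.78 kmol, ξ₁ = 178.5 kmol.
Outlet amounts (n = n₀ + Σ ν·ξ):
  D: 337.4 − 1(178.5) − 2(20.78) = 117.4
  A: 1183 − 2(178.5) − 1(20.78) = 804.9
  C: 0 + 1(178.5) = 178.5
  B: 0 + 1(20.78) = 20.78
Total out = 1122 kmol; y_B = 20.78 / 1122 = 0.01852.

0.0185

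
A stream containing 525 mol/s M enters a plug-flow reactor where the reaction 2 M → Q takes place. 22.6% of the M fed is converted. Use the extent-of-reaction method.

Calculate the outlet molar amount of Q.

M reacted = 0.226 × 525 = 118.7 mol/s; ν_M = −2, so ξ = 118.7/2 = 59.33 mol/s.
Outlet amounts (n = n₀ + ν ξ):
  M: 525 − 2(59.33) = 406.4
  Q: 0 + 1(59.33) = 59.33

59.3 mol/s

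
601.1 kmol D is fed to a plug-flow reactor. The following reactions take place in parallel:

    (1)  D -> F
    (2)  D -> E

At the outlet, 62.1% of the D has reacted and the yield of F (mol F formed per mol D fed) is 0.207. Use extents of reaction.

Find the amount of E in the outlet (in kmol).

249 kmol

Yield of F: 1ξ₁ / 601.1 = 0.207 → ξ₁ = 124.4 kmol.
Conversion of D: 1ξ₁ + 1ξ₂ = 0.621 × 601.1 = 373.3 → ξ₂ = 248.9 kmol.
Outlet amounts (n = n₀ + Σ ν·ξ):
  D: 601.1 − 1(124.4) − 1(248.9) = 227.8
  F: 0 + 1(124.4) = 124.4
  E: 0 + 1(248.9) = 248.9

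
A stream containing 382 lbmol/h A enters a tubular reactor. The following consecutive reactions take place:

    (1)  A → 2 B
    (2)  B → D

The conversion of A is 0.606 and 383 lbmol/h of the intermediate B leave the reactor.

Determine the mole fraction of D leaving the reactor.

0.13

Conversion of A: A consumed = 1ξ₁ = 0.606 × 382 → ξ₁ = 231.5 lbmol/h.
B balance: n_B = 0 + 2ξ₁ − 1ξ₂ = 383 → ξ₂ = (2·231.5 − 383)/1 = 79.98 lbmol/h.
Outlet amounts (n = n₀ + Σ ν·ξ):
  A: 382 − 1(231.5) = 150.5
  B: 0 + 2(231.5) − 1(79.98) = 383
  D: 0 + 1(79.98) = 79.98
Total out = 613.5 lbmol/h; y_D = 79.98 / 613.5 = 0.1304.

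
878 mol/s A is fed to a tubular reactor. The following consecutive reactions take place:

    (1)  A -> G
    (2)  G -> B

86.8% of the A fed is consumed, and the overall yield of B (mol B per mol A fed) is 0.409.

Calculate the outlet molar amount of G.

Conversion of A: A consumed = 1ξ₁ = 0.868 × 878 → ξ₁ = 762.1 mol/s.
Yield of B: 1ξ₂ / 878 = 0.409 → ξ₂ = 359.1 mol/s.
Outlet amounts (n = n₀ + Σ ν·ξ):
  A: 878 − 1(762.1) = 115.9
  G: 0 + 1(762.1) − 1(359.1) = 403
  B: 0 + 1(359.1) = 359.1

403 mol/s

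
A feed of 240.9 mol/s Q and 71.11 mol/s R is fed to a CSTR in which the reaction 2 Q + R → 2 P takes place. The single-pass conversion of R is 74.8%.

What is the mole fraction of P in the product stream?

0.411

R reacted = 0.748 × 71.11 = 53.19 mol/s; ν_R = −1, so ξ = 53.19/1 = 53.19 mol/s.
Outlet amounts (n = n₀ + ν ξ):
  Q: 240.9 − 2(53.19) = 134.5
  R: 71.11 − 1(53.19) = 17.92
  P: 0 + 2(53.19) = 106.4
Total out = 258.8 mol/s; y_P = 106.4 / 258.8 = 0.411.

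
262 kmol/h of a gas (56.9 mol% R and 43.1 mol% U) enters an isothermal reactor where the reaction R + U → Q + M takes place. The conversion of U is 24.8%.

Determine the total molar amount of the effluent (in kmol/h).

U reacted = 0.248 × 112.9 = 28 kmol/h; ν_U = −1, so ξ = 28/1 = 28 kmol/h.
Outlet amounts (n = n₀ + ν ξ):
  R: 149.1 − 1(28) = 121.1
  U: 112.9 − 1(28) = 84.92
  Q: 0 + 1(28) = 28
  M: 0 + 1(28) = 28
Total out = 121.1 + 84.92 + 28 + 28 = 262 kmol/h.

262 kmol/h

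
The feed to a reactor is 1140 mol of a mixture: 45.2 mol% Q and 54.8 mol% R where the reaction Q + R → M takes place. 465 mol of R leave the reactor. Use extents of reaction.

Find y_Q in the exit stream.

0.363

For R: n = n₀ − 1ξ → 465 = 624.7 − 1ξ, giving ξ = 159.7 mol.
Outlet amounts (n = n₀ + ν ξ):
  Q: 515.3 − 1(159.7) = 355.6
  R: 624.7 − 1(159.7) = 465
  M: 0 + 1(159.7) = 159.7
Total out = 980.3 mol; y_Q = 355.6 / 980.3 = 0.3627.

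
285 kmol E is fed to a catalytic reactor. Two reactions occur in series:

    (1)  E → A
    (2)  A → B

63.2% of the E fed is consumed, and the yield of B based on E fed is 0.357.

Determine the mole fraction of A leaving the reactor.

0.275

Conversion of E: E consumed = 1ξ₁ = 0.632 × 285 → ξ₁ = 180.1 kmol.
Yield of B: 1ξ₂ / 285 = 0.357 → ξ₂ = 101.7 kmol.
Outlet amounts (n = n₀ + Σ ν·ξ):
  E: 285 − 1(180.1) = 104.9
  A: 0 + 1(180.1) − 1(101.7) = 78.38
  B: 0 + 1(101.7) = 101.7
Total out = 285 kmol; y_A = 78.38 / 285 = 0.275.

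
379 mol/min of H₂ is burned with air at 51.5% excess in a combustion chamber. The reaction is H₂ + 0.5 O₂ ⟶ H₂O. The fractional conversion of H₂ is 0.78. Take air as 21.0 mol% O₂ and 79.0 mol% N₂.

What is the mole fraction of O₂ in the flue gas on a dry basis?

Stoichiometric O₂ = 0.5 × 379 = 189.5 mol/min; O₂ fed = 189.5 × 1.515 = 287.1 mol/min.
N₂ fed = 287.1 × 79/21 = 1080 mol/min.
Fuel reacted = 0.78 × 379 → ξ = 295.6 mol/min.
Outlet (n = n₀ + ν ξ):
  H₂: 379 − 1(295.6) = 83.38
  O₂: 287.1 − 0.5(295.6) = 139.3
  N₂: 1080 (inert)
  H₂O: 0 + 1(295.6) = 295.6
Dry total = 1303 mol/min; y_O₂ (dry) = 139.3 / 1303 = 0.1069.

0.107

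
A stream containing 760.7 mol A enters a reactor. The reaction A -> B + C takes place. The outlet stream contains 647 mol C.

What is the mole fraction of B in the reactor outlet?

0.46

For C: n = n₀ + 1ξ → 647 = 0 + 1ξ, giving ξ = 647 mol.
Outlet amounts (n = n₀ + ν ξ):
  A: 760.7 − 1(647) = 113.7
  B: 0 + 1(647) = 647
  C: 0 + 1(647) = 647
Total out = 1408 mol; y_B = 647 / 1408 = 0.4596.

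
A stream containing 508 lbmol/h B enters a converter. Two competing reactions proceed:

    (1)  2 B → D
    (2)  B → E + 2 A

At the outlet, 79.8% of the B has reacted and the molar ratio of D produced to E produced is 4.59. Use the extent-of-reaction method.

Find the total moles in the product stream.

Conversion of B: B consumed = 0.798 × 508 = 405.4 lbmol/h = 2ξ₁ + 1ξ₂.
Selectivity: 1ξ₁ / (1ξ₂) = 4.59 → ξ₁ = 4.59 ξ₂.
Substitute: (2·4.59 + 1) ξ₂ = 405.4 → ξ₂ = 39.82 lbmol/h, ξ₁ = 182.8 lbmol/h.
Outlet amounts (n = n₀ + Σ ν·ξ):
  B: 508 − 2(182.8) − 1(39.82) = 102.6
  D: 0 + 1(182.8) = 182.8
  E: 0 + 1(39.82) = 39.82
  A: 0 + 2(39.82) = 79.64
Total out = 102.6 + 182.8 + 39.82 + 79.64 = 404.9 lbmol/h.

405 lbmol/h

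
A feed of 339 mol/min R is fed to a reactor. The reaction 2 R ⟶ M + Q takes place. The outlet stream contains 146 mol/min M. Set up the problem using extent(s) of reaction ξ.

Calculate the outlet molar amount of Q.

For M: n = n₀ + 1ξ → 146 = 0 + 1ξ, giving ξ = 146 mol/min.
Outlet amounts (n = n₀ + ν ξ):
  R: 339 − 2(146) = 47
  M: 0 + 1(146) = 146
  Q: 0 + 1(146) = 146

146 mol/min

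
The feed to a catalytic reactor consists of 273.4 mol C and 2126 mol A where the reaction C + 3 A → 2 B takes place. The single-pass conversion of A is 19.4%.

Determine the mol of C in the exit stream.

136 mol

A reacted = 0.194 × 2126 = 412.4 mol; ν_A = −3, so ξ = 412.4/3 = 137.5 mol.
Outlet amounts (n = n₀ + ν ξ):
  C: 273.4 − 1(137.5) = 135.9
  A: 2126 − 3(137.5) = 1714
  B: 0 + 2(137.5) = 275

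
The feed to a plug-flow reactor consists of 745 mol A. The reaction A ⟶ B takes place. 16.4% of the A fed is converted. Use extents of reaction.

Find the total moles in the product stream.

A reacted = 0.164 × 745 = 122.2 mol; ν_A = −1, so ξ = 122.2/1 = 122.2 mol.
Outlet amounts (n = n₀ + ν ξ):
  A: 745 − 1(122.2) = 622.8
  B: 0 + 1(122.2) = 122.2
Total out = 622.8 + 122.2 = 745 mol.

745 mol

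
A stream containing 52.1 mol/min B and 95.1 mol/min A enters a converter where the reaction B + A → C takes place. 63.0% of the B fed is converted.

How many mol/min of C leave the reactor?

32.8 mol/min

B reacted = 0.63 × 52.1 = 32.82 mol/min; ν_B = −1, so ξ = 32.82/1 = 32.82 mol/min.
Outlet amounts (n = n₀ + ν ξ):
  B: 52.1 − 1(32.82) = 19.28
  A: 95.1 − 1(32.82) = 62.28
  C: 0 + 1(32.82) = 32.82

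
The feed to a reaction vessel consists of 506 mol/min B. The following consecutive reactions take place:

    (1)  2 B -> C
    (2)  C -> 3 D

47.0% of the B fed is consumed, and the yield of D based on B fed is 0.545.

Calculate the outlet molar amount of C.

27 mol/min

Conversion of B: B consumed = 2ξ₁ = 0.47 × 506 → ξ₁ = 118.9 mol/min.
Yield of D: 3ξ₂ / 506 = 0.545 → ξ₂ = 91.92 mol/min.
Outlet amounts (n = n₀ + Σ ν·ξ):
  B: 506 − 2(118.9) = 268.2
  C: 0 + 1(118.9) − 1(91.92) = 26.99
  D: 0 + 3(91.92) = 275.8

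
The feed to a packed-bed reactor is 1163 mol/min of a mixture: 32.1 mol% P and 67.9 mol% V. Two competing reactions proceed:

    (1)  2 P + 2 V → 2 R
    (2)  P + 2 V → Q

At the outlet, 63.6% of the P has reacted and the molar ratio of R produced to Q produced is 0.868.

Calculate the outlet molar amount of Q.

Conversion of P: P consumed = 0.636 × 373.3 = 237.4 mol/min = 2ξ₁ + 1ξ₂.
Selectivity: 2ξ₁ / (1ξ₂) = 0.868 → ξ₁ = 0.434 ξ₂.
Substitute: (2·0.434 + 1) ξ₂ = 237.4 → ξ₂ = 127.1 mol/min, ξ₁ = 55.16 mol/min.
Outlet amounts (n = n₀ + Σ ν·ξ):
  P: 373.3 − 2(55.16) − 1(127.1) = 135.9
  V: 789.7 − 2(55.16) − 2(127.1) = 425.1
  R: 0 + 2(55.16) = 110.3
  Q: 0 + 1(127.1) = 127.1

127 mol/min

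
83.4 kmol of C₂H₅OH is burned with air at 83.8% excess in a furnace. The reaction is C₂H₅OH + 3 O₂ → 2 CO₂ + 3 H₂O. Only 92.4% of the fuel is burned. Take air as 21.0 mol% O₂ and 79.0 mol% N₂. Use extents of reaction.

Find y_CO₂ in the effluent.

0.0656

Stoichiometric O₂ = 3 × 83.4 = 250.2 kmol; O₂ fed = 250.2 × 1.838 = 459.9 kmol.
N₂ fed = 459.9 × 79/21 = 1730 kmol.
Fuel reacted = 0.924 × 83.4 → ξ = 77.06 kmol.
Outlet (n = n₀ + ν ξ):
  C₂H₅OH: 83.4 − 1(77.06) = 6.338
  O₂: 459.9 − 3(77.06) = 228.7
  N₂: 1730 (inert)
  CO₂: 0 + 2(77.06) = 154.1
  H₂O: 0 + 3(77.06) = 231.2
Total out = 2350 kmol; y_CO₂ = 154.1 / 2350 = 0.06558.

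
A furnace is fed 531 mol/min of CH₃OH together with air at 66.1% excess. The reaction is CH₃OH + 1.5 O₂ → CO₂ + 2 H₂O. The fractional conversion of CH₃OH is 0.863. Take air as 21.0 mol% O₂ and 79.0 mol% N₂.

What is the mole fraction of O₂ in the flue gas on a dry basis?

0.103

Stoichiometric O₂ = 1.5 × 531 = 796.5 mol/min; O₂ fed = 796.5 × 1.661 = 1323 mol/min.
N₂ fed = 1323 × 79/21 = 4977 mol/min.
Fuel reacted = 0.863 × 531 → ξ = 458.3 mol/min.
Outlet (n = n₀ + ν ξ):
  CH₃OH: 531 − 1(458.3) = 72.75
  O₂: 1323 − 1.5(458.3) = 635.6
  N₂: 4977 (inert)
  CO₂: 0 + 1(458.3) = 458.3
  H₂O: 0 + 2(458.3) = 916.5
Dry total = 6144 mol/min; y_O₂ (dry) = 635.6 / 6144 = 0.1035.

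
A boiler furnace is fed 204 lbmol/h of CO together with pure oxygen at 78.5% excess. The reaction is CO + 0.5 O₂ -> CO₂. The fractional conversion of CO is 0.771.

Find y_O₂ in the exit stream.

Stoichiometric O₂ = 0.5 × 204 = 102 lbmol/h; O₂ fed = 102 × 1.785 = 182.1 lbmol/h.
Fuel reacted = 0.771 × 204 → ξ = 157.3 lbmol/h.
Outlet (n = n₀ + ν ξ):
  CO: 204 − 1(157.3) = 46.72
  O₂: 182.1 − 0.5(157.3) = 103.4
  CO₂: 0 + 1(157.3) = 157.3
Total out = 307.4 lbmol/h; y_O₂ = 103.4 / 307.4 = 0.3364.

0.336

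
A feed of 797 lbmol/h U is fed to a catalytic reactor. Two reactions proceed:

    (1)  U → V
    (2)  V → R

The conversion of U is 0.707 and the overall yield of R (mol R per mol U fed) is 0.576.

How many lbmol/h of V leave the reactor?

104 lbmol/h

Conversion of U: U consumed = 1ξ₁ = 0.707 × 797 → ξ₁ = 563.5 lbmol/h.
Yield of R: 1ξ₂ / 797 = 0.576 → ξ₂ = 459.1 lbmol/h.
Outlet amounts (n = n₀ + Σ ν·ξ):
  U: 797 − 1(563.5) = 233.5
  V: 0 + 1(563.5) − 1(459.1) = 104.4
  R: 0 + 1(459.1) = 459.1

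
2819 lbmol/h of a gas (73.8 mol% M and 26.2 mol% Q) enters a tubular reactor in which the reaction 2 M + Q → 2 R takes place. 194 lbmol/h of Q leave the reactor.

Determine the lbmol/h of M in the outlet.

For Q: n = n₀ − 1ξ → 194 = 738.6 − 1ξ, giving ξ = 544.6 lbmol/h.
Outlet amounts (n = n₀ + ν ξ):
  M: 2080 − 2(544.6) = 991.3
  Q: 738.6 − 1(544.6) = 194
  R: 0 + 2(544.6) = 1089

991 lbmol/h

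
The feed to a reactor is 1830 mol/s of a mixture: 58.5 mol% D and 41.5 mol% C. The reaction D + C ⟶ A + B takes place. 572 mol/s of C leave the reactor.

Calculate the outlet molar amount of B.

187 mol/s

For C: n = n₀ − 1ξ → 572 = 759.5 − 1ξ, giving ξ = 187.5 mol/s.
Outlet amounts (n = n₀ + ν ξ):
  D: 1071 − 1(187.5) = 883.1
  C: 759.5 − 1(187.5) = 572
  A: 0 + 1(187.5) = 187.5
  B: 0 + 1(187.5) = 187.5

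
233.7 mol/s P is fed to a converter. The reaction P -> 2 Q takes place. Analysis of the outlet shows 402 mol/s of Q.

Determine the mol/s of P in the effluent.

32.7 mol/s

For Q: n = n₀ + 2ξ → 402 = 0 + 2ξ, giving ξ = 201 mol/s.
Outlet amounts (n = n₀ + ν ξ):
  P: 233.7 − 1(201) = 32.7
  Q: 0 + 2(201) = 402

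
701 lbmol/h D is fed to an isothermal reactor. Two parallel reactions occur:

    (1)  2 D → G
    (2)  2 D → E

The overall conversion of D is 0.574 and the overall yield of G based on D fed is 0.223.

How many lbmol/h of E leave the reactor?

44.9 lbmol/h

Yield of G: 1ξ₁ / 701 = 0.223 → ξ₁ = 156.3 lbmol/h.
Conversion of D: 2ξ₁ + 2ξ₂ = 0.574 × 701 = 402.4 → ξ₂ = 44.86 lbmol/h.
Outlet amounts (n = n₀ + Σ ν·ξ):
  D: 701 − 2(156.3) − 2(44.86) = 298.6
  G: 0 + 1(156.3) = 156.3
  E: 0 + 1(44.86) = 44.86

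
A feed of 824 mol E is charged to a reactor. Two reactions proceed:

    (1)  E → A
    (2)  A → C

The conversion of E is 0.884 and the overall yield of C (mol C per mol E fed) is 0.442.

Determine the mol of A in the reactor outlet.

Conversion of E: E consumed = 1ξ₁ = 0.884 × 824 → ξ₁ = 728.4 mol.
Yield of C: 1ξ₂ / 824 = 0.442 → ξ₂ = 364.2 mol.
Outlet amounts (n = n₀ + Σ ν·ξ):
  E: 824 − 1(728.4) = 95.58
  A: 0 + 1(728.4) − 1(364.2) = 364.2
  C: 0 + 1(364.2) = 364.2

364 mol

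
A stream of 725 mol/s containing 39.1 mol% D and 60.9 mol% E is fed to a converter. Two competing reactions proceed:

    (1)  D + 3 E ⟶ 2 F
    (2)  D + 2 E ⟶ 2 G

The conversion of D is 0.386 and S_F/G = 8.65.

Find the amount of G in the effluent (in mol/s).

Conversion of D: D consumed = 0.386 × 283.5 = 109.4 mol/s = 1ξ₁ + 1ξ₂.
Selectivity: 2ξ₁ / (2ξ₂) = 8.65 → ξ₁ = 8.65 ξ₂.
Substitute: (1·8.65 + 1) ξ₂ = 109.4 → ξ₂ = 11.34 mol/s, ξ₁ = 98.08 mol/s.
Outlet amounts (n = n₀ + Σ ν·ξ):
  D: 283.5 − 1(98.08) − 1(11.34) = 174.1
  E: 441.5 − 3(98.08) − 2(11.34) = 124.6
  F: 0 + 2(98.08) = 196.2
  G: 0 + 2(11.34) = 22.68

22.7 mol/s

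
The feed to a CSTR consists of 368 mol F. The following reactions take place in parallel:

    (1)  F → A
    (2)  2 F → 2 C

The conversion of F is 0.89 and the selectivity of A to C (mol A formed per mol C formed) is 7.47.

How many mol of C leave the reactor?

38.7 mol

Conversion of F: F consumed = 0.89 × 368 = 327.5 mol = 1ξ₁ + 2ξ₂.
Selectivity: 1ξ₁ / (2ξ₂) = 7.47 → ξ₁ = 14.94 ξ₂.
Substitute: (1·14.94 + 2) ξ₂ = 327.5 → ξ₂ = 19.33 mol, ξ₁ = 288.9 mol.
Outlet amounts (n = n₀ + Σ ν·ξ):
  F: 368 − 1(288.9) − 2(19.33) = 40.48
  A: 0 + 1(288.9) = 288.9
  C: 0 + 2(19.33) = 38.67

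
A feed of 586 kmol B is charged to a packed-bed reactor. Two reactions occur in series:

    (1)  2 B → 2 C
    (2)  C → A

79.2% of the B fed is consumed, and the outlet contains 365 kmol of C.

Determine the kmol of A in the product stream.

99.1 kmol

Conversion of B: B consumed = 2ξ₁ = 0.792 × 586 → ξ₁ = 232.1 kmol.
C balance: n_C = 0 + 2ξ₁ − 1ξ₂ = 365 → ξ₂ = (2·232.1 − 365)/1 = 99.11 kmol.
Outlet amounts (n = n₀ + Σ ν·ξ):
  B: 586 − 2(232.1) = 121.9
  C: 0 + 2(232.1) − 1(99.11) = 365
  A: 0 + 1(99.11) = 99.11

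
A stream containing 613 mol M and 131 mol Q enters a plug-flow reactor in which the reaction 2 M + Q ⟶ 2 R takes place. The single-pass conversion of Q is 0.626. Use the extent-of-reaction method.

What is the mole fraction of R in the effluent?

0.248

Q reacted = 0.626 × 131 = 82.01 mol; ν_Q = −1, so ξ = 82.01/1 = 82.01 mol.
Outlet amounts (n = n₀ + ν ξ):
  M: 613 − 2(82.01) = 449
  Q: 131 − 1(82.01) = 48.99
  R: 0 + 2(82.01) = 164
Total out = 662 mol; y_R = 164 / 662 = 0.2478.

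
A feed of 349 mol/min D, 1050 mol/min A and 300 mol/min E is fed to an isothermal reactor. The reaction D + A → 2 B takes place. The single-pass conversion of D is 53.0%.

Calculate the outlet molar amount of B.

D reacted = 0.53 × 349 = 185 mol/min; ν_D = −1, so ξ = 185/1 = 185 mol/min.
Outlet amounts (n = n₀ + ν ξ):
  D: 349 − 1(185) = 164
  A: 1050 − 1(185) = 865
  B: 0 + 2(185) = 369.9
  E: 300 (inert)

370 mol/min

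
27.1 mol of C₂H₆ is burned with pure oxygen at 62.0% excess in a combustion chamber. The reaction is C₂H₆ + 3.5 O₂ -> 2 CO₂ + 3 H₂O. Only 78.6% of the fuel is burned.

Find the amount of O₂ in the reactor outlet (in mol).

Stoichiometric O₂ = 3.5 × 27.1 = 94.85 mol; O₂ fed = 94.85 × 1.620 = 153.7 mol.
Fuel reacted = 0.786 × 27.1 → ξ = 21.3 mol.
Outlet (n = n₀ + ν ξ):
  C₂H₆: 27.1 − 1(21.3) = 5.799
  O₂: 153.7 − 3.5(21.3) = 79.1
  CO₂: 0 + 2(21.3) = 42.6
  H₂O: 0 + 3(21.3) = 63.9

79.1 mol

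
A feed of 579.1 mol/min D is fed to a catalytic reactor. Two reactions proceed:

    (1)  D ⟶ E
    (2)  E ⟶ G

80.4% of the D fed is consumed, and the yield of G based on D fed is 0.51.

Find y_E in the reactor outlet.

0.294

Conversion of D: D consumed = 1ξ₁ = 0.804 × 579.1 → ξ₁ = 465.6 mol/min.
Yield of G: 1ξ₂ / 579.1 = 0.51 → ξ₂ = 295.3 mol/min.
Outlet amounts (n = n₀ + Σ ν·ξ):
  D: 579.1 − 1(465.6) = 113.5
  E: 0 + 1(465.6) − 1(295.3) = 170.3
  G: 0 + 1(295.3) = 295.3
Total out = 579.1 mol/min; y_E = 170.3 / 579.1 = 0.294.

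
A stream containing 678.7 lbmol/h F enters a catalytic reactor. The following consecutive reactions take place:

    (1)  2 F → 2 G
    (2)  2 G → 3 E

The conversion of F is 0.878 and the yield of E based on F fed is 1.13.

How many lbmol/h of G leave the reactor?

Conversion of F: F consumed = 2ξ₁ = 0.878 × 678.7 → ξ₁ = 297.9 lbmol/h.
Yield of E: 3ξ₂ / 678.7 = 1.13 → ξ₂ = 255.6 lbmol/h.
Outlet amounts (n = n₀ + Σ ν·ξ):
  F: 678.7 − 2(297.9) = 82.8
  G: 0 + 2(297.9) − 2(255.6) = 84.61
  E: 0 + 3(255.6) = 766.9

84.6 lbmol/h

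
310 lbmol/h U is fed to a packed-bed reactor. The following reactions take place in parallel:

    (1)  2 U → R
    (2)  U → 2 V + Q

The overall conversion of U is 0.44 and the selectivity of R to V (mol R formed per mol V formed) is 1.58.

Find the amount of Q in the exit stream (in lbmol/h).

18.6 lbmol/h

Conversion of U: U consumed = 0.44 × 310 = 136.4 lbmol/h = 2ξ₁ + 1ξ₂.
Selectivity: 1ξ₁ / (2ξ₂) = 1.58 → ξ₁ = 3.16 ξ₂.
Substitute: (2·3.16 + 1) ξ₂ = 136.4 → ξ₂ = 18.63 lbmol/h, ξ₁ = 58.88 lbmol/h.
Outlet amounts (n = n₀ + Σ ν·ξ):
  U: 310 − 2(58.88) − 1(18.63) = 173.6
  R: 0 + 1(58.88) = 58.88
  V: 0 + 2(18.63) = 37.27
  Q: 0 + 1(18.63) = 18.63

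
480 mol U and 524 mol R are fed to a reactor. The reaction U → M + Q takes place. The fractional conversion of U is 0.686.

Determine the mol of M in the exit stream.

U reacted = 0.686 × 480 = 329.3 mol; ν_U = −1, so ξ = 329.3/1 = 329.3 mol.
Outlet amounts (n = n₀ + ν ξ):
  U: 480 − 1(329.3) = 150.7
  M: 0 + 1(329.3) = 329.3
  Q: 0 + 1(329.3) = 329.3
  R: 524 (inert)

329 mol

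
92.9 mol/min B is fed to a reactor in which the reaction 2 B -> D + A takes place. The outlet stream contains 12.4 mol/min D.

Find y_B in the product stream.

For D: n = n₀ + 1ξ → 12.4 = 0 + 1ξ, giving ξ = 12.4 mol/min.
Outlet amounts (n = n₀ + ν ξ):
  B: 92.9 − 2(12.4) = 68.1
  D: 0 + 1(12.4) = 12.4
  A: 0 + 1(12.4) = 12.4
Total out = 92.9 mol/min; y_B = 68.1 / 92.9 = 0.733.

0.733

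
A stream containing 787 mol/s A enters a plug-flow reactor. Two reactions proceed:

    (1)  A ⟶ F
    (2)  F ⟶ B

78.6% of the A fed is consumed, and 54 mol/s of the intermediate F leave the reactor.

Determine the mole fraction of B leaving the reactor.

0.717

Conversion of A: A consumed = 1ξ₁ = 0.786 × 787 → ξ₁ = 618.6 mol/s.
F balance: n_F = 0 + 1ξ₁ − 1ξ₂ = 54 → ξ₂ = (1·618.6 − 54)/1 = 564.6 mol/s.
Outlet amounts (n = n₀ + Σ ν·ξ):
  A: 787 − 1(618.6) = 168.4
  F: 0 + 1(618.6) − 1(564.6) = 54
  B: 0 + 1(564.6) = 564.6
Total out = 787 mol/s; y_B = 564.6 / 787 = 0.7174.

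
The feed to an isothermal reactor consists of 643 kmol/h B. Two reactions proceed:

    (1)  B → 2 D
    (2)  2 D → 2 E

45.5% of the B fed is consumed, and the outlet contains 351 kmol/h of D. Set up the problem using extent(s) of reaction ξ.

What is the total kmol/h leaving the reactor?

936 kmol/h

Conversion of B: B consumed = 1ξ₁ = 0.455 × 643 → ξ₁ = 292.6 kmol/h.
D balance: n_D = 0 + 2ξ₁ − 2ξ₂ = 351 → ξ₂ = (2·292.6 − 351)/2 = 117.1 kmol/h.
Outlet amounts (n = n₀ + Σ ν·ξ):
  B: 643 − 1(292.6) = 350.4
  D: 0 + 2(292.6) − 2(117.1) = 351
  E: 0 + 2(117.1) = 234.1
Total out = 350.4 + 351 + 234.1 = 935.6 kmol/h.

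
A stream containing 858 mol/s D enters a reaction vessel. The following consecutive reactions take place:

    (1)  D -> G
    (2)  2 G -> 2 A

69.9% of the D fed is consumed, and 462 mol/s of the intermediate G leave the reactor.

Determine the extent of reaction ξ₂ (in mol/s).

Conversion of D: D consumed = 1ξ₁ = 0.699 × 858 → ξ₁ = 599.7 mol/s.
G balance: n_G = 0 + 1ξ₁ − 2ξ₂ = 462 → ξ₂ = (1·599.7 − 462)/2 = 68.87 mol/s.
Outlet amounts (n = n₀ + Σ ν·ξ):
  D: 858 − 1(599.7) = 258.3
  G: 0 + 1(599.7) − 2(68.87) = 462
  A: 0 + 2(68.87) = 137.7

ξ₂ = 68.9 mol/s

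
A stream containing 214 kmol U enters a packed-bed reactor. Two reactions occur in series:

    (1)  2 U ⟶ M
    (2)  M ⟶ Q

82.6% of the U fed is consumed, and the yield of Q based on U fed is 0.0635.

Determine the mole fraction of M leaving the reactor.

Conversion of U: U consumed = 2ξ₁ = 0.826 × 214 → ξ₁ = 88.38 kmol.
Yield of Q: 1ξ₂ / 214 = 0.0635 → ξ₂ = 13.59 kmol.
Outlet amounts (n = n₀ + Σ ν·ξ):
  U: 214 − 2(88.38) = 37.24
  M: 0 + 1(88.38) − 1(13.59) = 74.79
  Q: 0 + 1(13.59) = 13.59
Total out = 125.6 kmol; y_M = 74.79 / 125.6 = 0.5954.

0.595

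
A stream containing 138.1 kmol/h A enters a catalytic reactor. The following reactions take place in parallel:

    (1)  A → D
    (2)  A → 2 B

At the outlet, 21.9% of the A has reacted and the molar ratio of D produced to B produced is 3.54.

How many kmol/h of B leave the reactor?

7.49 kmol/h

Conversion of A: A consumed = 0.219 × 138.1 = 30.24 kmol/h = 1ξ₁ + 1ξ₂.
Selectivity: 1ξ₁ / (2ξ₂) = 3.54 → ξ₁ = 7.08 ξ₂.
Substitute: (1·7.08 + 1) ξ₂ = 30.24 → ξ₂ = 3.743 kmol/h, ξ₁ = 26.5 kmol/h.
Outlet amounts (n = n₀ + Σ ν·ξ):
  A: 138.1 − 1(26.5) − 1(3.743) = 107.9
  D: 0 + 1(26.5) = 26.5
  B: 0 + 2(3.743) = 7.486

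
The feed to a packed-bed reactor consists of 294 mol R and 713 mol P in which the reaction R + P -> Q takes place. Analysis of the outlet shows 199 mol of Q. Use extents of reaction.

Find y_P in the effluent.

For Q: n = n₀ + 1ξ → 199 = 0 + 1ξ, giving ξ = 199 mol.
Outlet amounts (n = n₀ + ν ξ):
  R: 294 − 1(199) = 95
  P: 713 − 1(199) = 514
  Q: 0 + 1(199) = 199
Total out = 808 mol; y_P = 514 / 808 = 0.6361.

0.636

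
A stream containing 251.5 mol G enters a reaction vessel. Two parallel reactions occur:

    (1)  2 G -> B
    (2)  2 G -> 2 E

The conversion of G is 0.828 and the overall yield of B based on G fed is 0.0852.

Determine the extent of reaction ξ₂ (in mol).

ξ₂ = 82.7 mol

Yield of B: 1ξ₁ / 251.5 = 0.0852 → ξ₁ = 21.43 mol.
Conversion of G: 2ξ₁ + 2ξ₂ = 0.828 × 251.5 = 208.2 → ξ₂ = 82.69 mol.
Outlet amounts (n = n₀ + Σ ν·ξ):
  G: 251.5 − 2(21.43) − 2(82.69) = 43.26
  B: 0 + 1(21.43) = 21.43
  E: 0 + 2(82.69) = 165.4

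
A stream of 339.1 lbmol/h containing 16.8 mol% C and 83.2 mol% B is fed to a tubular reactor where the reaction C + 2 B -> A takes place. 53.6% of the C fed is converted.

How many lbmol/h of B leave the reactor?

C reacted = 0.536 × 56.97 = 30.54 lbmol/h; ν_C = −1, so ξ = 30.54/1 = 30.54 lbmol/h.
Outlet amounts (n = n₀ + ν ξ):
  C: 56.97 − 1(30.54) = 26.43
  B: 282.1 − 2(30.54) = 221.1
  A: 0 + 1(30.54) = 30.54

221 lbmol/h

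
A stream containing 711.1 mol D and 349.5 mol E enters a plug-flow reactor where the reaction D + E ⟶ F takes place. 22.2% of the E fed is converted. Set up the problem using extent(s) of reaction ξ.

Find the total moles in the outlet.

E reacted = 0.222 × 349.5 = 77.59 mol; ν_E = −1, so ξ = 77.59/1 = 77.59 mol.
Outlet amounts (n = n₀ + ν ξ):
  D: 711.1 − 1(77.59) = 633.5
  E: 349.5 − 1(77.59) = 271.9
  F: 0 + 1(77.59) = 77.59
Total out = 633.5 + 271.9 + 77.59 = 983 mol.

983 mol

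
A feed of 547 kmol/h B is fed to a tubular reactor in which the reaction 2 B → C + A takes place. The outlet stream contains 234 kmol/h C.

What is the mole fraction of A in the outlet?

For C: n = n₀ + 1ξ → 234 = 0 + 1ξ, giving ξ = 234 kmol/h.
Outlet amounts (n = n₀ + ν ξ):
  B: 547 − 2(234) = 79
  C: 0 + 1(234) = 234
  A: 0 + 1(234) = 234
Total out = 547 kmol/h; y_A = 234 / 547 = 0.4278.

0.428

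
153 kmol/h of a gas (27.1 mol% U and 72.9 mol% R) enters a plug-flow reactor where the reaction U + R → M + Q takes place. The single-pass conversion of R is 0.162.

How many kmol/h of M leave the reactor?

R reacted = 0.162 × 111.5 = 18.07 kmol/h; ν_R = −1, so ξ = 18.07/1 = 18.07 kmol/h.
Outlet amounts (n = n₀ + ν ξ):
  U: 41.46 − 1(18.07) = 23.39
  R: 111.5 − 1(18.07) = 93.47
  M: 0 + 1(18.07) = 18.07
  Q: 0 + 1(18.07) = 18.07

18.1 kmol/h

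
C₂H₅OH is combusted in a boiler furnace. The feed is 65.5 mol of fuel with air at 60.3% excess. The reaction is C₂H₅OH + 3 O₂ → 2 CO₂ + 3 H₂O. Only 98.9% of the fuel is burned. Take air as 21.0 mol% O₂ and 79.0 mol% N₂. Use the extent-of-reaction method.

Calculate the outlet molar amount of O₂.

Stoichiometric O₂ = 3 × 65.5 = 196.5 mol; O₂ fed = 196.5 × 1.603 = 315 mol.
N₂ fed = 315 × 79/21 = 1185 mol.
Fuel reacted = 0.989 × 65.5 → ξ = 64.78 mol.
Outlet (n = n₀ + ν ξ):
  C₂H₅OH: 65.5 − 1(64.78) = 0.7205
  O₂: 315 − 3(64.78) = 120.7
  N₂: 1185 (inert)
  CO₂: 0 + 2(64.78) = 129.6
  H₂O: 0 + 3(64.78) = 194.3

121 mol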